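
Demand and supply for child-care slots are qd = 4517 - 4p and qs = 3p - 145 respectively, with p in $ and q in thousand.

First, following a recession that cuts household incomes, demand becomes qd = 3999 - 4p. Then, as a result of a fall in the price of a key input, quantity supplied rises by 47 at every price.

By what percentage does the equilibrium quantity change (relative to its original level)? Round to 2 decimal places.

Before the shock: 4517 - 4p = 3p - 145 ⇒ 4662 = 7p ⇒ p = 666, q = 1853.
After the shift, demand is qd = 3999 - 4p and supply is qs = 3p - 98.
New equilibrium: 3999 - 4p = 3p - 98 ⇒ 4097 = 7p ⇒ p = 4097/7 ≈ 585.2857, q = 11605/7 ≈ 1657.8571.
%Δq = (1657.8571 − 1853) / 1853 × 100 = -10.53%.

-10.53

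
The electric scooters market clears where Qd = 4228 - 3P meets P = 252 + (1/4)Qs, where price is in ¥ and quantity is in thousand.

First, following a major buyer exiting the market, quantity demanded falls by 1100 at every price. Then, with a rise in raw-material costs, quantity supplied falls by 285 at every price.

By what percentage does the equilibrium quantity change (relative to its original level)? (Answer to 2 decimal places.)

Original equilibrium: 4228 - 3P = 4P - 1008 gives 5236 = 7P, so P = 748 and Q = 1984.
After the shift, demand is Qd = 3128 - 3P and supply is Qs = 4P - 1293.
Clearing the new market: 3128 - 3P = 4P - 1293, so P = 4421/7 ≈ 631.5714 and Q = 8633/7 ≈ 1233.2857.
%ΔQ = (1233.2857 − 1984) / 1984 × 100 = -37.84%.

-37.84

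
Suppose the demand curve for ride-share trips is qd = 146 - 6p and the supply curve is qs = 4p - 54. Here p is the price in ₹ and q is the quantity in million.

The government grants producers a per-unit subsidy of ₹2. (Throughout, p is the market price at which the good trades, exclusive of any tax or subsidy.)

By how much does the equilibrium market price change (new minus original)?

-0.8

Before the shock: 146 - 6p = 4p - 54 ⇒ 200 = 10p ⇒ p = 20, q = 26.
Since sellers receive the price plus the subsidy, the effective supply curve becomes qs = 4p - 46.
Equate the new curves: 146 - 6p = 4p - 46, giving 192 = 10p, p = 19.2, q = 30.8.
Δp = 19.2 − 20 = -0.8.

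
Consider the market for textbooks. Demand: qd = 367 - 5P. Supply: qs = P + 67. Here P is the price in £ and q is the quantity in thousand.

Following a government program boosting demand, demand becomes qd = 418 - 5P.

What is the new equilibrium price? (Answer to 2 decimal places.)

Solve the original market: 367 - 5P = P + 67, hence P = 50 and q = 117.
With the change applied: demand qd = 418 - 5P, supply qs = P + 67.
Clearing the new market: 418 - 5P = P + 67, so P = 58.5 and q = 125.5.

58.50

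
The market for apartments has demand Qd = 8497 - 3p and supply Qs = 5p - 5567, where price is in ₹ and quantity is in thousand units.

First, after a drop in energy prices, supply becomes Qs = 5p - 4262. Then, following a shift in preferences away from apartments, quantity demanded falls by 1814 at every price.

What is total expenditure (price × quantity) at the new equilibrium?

3527881.328125

Initially, 8497 - 3p = 5p - 5567, so 14064 = 8p and p = 1758, Q = 3223.
After the shift, demand is Qd = 6683 - 3p and supply is Qs = 5p - 4262.
New equilibrium: 6683 - 3p = 5p - 4262 ⇒ 10945 = 8p ⇒ p = 1368.125, Q = 2578.625.
New expenditure = 1368.125 × 2578.625 = 3527881.328125.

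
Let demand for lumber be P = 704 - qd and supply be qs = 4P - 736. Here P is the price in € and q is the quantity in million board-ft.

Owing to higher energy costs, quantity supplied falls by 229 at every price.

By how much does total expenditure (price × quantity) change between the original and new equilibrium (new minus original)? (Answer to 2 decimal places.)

Initially, 704 - P = 4P - 736, so 1440 = 5P and P = 288, q = 416.
The shock moves the curves to qd = 704 - P and qs = 4P - 965.
Clearing the new market: 704 - P = 4P - 965, so P = 333.8 and q = 370.2.
Expenditure moves from 288×416 = 119808 to 333.8×370.2 = 123572.76; change = +3764.76.

+3764.76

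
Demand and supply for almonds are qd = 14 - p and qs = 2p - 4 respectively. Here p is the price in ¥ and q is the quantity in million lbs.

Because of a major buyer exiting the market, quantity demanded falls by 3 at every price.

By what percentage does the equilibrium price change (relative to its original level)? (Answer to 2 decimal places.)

-16.67

Before the shock: 14 - p = 2p - 4 ⇒ 18 = 3p ⇒ p = 6, q = 8.
After the shift, demand is qd = 11 - p and supply is qs = 2p - 4.
Clearing the new market: 11 - p = 2p - 4, so p = 5 and q = 6.
%Δp = (5 − 6) / 6 × 100 = -16.67%.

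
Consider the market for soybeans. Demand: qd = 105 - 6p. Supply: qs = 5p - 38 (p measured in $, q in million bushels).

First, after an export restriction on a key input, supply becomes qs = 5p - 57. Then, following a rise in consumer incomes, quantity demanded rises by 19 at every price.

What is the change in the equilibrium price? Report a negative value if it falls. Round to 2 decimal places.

Initially, 105 - 6p = 5p - 38, so 143 = 11p and p = 13, q = 27.
The new curves are qd = 124 - 6p (demand) and qs = 5p - 57 (supply).
Equate the new curves: 124 - 6p = 5p - 57, giving 181 = 11p, p = 181/11 ≈ 16.4545, q = 278/11 ≈ 25.2727.
Δp = 16.4545 − 13 = +3.45.

+3.45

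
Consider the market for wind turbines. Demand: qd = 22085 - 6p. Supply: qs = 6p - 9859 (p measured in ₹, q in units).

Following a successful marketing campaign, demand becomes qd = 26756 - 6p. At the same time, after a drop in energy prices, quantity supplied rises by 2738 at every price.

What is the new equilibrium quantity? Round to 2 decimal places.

9817.50

Before the shock: 22085 - 6p = 6p - 9859 ⇒ 31944 = 12p ⇒ p = 2662, q = 6113.
The shock moves the curves to qd = 26756 - 6p and qs = 6p - 7121.
Setting them equal: 26756 - 6p = 6p - 7121 → 33877 = 12p, so p = 33877/12 ≈ 2823.0833 and q = 9817.5.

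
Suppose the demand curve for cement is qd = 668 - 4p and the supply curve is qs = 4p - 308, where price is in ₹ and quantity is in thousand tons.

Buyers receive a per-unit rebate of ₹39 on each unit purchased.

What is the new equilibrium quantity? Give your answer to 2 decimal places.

258.00

Solve the original market: 668 - 4p = 4p - 308, hence p = 122 and q = 180.
Since buyers' out-of-pocket price is the market price minus the rebate, the effective demand curve becomes qd = 824 - 4p.
Clearing the new market: 824 - 4p = 4p - 308, so p = 141.5 and q = 258.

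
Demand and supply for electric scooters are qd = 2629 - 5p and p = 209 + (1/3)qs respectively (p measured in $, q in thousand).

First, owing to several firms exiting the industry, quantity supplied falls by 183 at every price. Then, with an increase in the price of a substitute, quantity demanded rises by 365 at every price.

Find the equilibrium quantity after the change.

616.5

Initially, 2629 - 5p = 3p - 627, so 3256 = 8p and p = 407, q = 594.
With the change applied: demand qd = 2994 - 5p, supply qs = 3p - 810.
Setting them equal: 2994 - 5p = 3p - 810 → 3804 = 8p, so p = 475.5 and q = 616.5.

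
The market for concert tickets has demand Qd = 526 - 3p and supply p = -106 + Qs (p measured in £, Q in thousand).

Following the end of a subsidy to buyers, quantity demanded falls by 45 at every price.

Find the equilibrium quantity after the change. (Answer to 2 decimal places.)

Solve the original market: 526 - 3p = p + 106, hence p = 105 and Q = 211.
The shock moves the curves to Qd = 481 - 3p and Qs = p + 106.
New equilibrium: 481 - 3p = p + 106 ⇒ 375 = 4p ⇒ p = 93.75, Q = 199.75.

199.75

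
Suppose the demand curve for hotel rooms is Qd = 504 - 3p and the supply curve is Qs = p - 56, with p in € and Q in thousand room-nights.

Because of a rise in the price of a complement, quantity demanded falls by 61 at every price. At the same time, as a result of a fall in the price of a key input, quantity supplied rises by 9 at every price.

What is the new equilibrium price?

122.5

Original equilibrium: 504 - 3p = p - 56 gives 560 = 4p, so p = 140 and Q = 84.
The new curves are Qd = 443 - 3p (demand) and Qs = p - 47 (supply).
Equate the new curves: 443 - 3p = p - 47, giving 490 = 4p, p = 122.5, Q = 75.5.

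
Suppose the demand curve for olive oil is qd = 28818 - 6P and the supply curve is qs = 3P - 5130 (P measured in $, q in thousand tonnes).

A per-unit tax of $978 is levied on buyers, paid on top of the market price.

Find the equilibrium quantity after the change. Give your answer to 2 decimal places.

Solve the original market: 28818 - 6P = 3P - 5130, hence P = 3772 and q = 6186.
Since buyers pay the price plus the tax, the effective demand curve becomes qd = 22950 - 6P.
New equilibrium: 22950 - 6P = 3P - 5130 ⇒ 28080 = 9P ⇒ P = 3120, q = 4230.

4230.00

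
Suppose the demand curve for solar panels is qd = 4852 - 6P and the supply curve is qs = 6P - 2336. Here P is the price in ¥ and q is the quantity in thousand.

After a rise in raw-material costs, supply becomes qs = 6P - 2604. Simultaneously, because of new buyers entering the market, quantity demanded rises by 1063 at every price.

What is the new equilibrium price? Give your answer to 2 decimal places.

709.92

Solve the original market: 4852 - 6P = 6P - 2336, hence P = 599 and q = 1258.
The new curves are qd = 5915 - 6P (demand) and qs = 6P - 2604 (supply).
Setting them equal: 5915 - 6P = 6P - 2604 → 8519 = 12P, so P = 8519/12 ≈ 709.9167 and q = 1655.5.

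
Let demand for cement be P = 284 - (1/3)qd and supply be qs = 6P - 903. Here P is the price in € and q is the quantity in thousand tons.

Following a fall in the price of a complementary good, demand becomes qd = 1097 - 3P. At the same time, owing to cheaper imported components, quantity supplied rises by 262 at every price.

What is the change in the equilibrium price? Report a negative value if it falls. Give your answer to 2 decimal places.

Solve the original market: 852 - 3P = 6P - 903, hence P = 195 and q = 267.
The new curves are qd = 1097 - 3P (demand) and qs = 6P - 641 (supply).
New equilibrium: 1097 - 3P = 6P - 641 ⇒ 1738 = 9P ⇒ P = 1738/9 ≈ 193.1111, q = 1553/3 ≈ 517.6667.
ΔP = 193.1111 − 195 = -1.89.

-1.89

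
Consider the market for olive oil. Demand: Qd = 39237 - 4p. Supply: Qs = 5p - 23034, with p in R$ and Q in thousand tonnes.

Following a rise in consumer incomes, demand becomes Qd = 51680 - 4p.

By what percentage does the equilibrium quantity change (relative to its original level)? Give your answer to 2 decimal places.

Before the shock: 39237 - 4p = 5p - 23034 ⇒ 62271 = 9p ⇒ p = 6919, Q = 11561.
After the shift, demand is Qd = 51680 - 4p and supply is Qs = 5p - 23034.
Equate the new curves: 51680 - 4p = 5p - 23034, giving 74714 = 9p, p = 74714/9 ≈ 8301.5556, Q = 166264/9 ≈ 18473.7778.
%ΔQ = (18473.7778 − 11561) / 11561 × 100 = +59.79%.

+59.79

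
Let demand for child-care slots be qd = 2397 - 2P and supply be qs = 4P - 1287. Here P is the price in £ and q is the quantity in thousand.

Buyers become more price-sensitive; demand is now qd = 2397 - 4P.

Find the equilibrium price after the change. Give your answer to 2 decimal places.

460.50

Solve the original market: 2397 - 2P = 4P - 1287, hence P = 614 and q = 1169.
The new curves are qd = 2397 - 4P (demand) and qs = 4P - 1287 (supply).
New equilibrium: 2397 - 4P = 4P - 1287 ⇒ 3684 = 8P ⇒ P = 460.5, q = 555.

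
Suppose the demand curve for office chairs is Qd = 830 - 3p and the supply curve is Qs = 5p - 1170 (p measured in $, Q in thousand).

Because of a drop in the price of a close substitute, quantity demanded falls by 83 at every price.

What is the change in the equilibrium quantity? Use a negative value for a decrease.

Original equilibrium: 830 - 3p = 5p - 1170 gives 2000 = 8p, so p = 250 and Q = 80.
After the shift, demand is Qd = 747 - 3p and supply is Qs = 5p - 1170.
New equilibrium: 747 - 3p = 5p - 1170 ⇒ 1917 = 8p ⇒ p = 239.625, Q = 28.125.
ΔQ = 28.125 − 80 = -51.875.

-51.875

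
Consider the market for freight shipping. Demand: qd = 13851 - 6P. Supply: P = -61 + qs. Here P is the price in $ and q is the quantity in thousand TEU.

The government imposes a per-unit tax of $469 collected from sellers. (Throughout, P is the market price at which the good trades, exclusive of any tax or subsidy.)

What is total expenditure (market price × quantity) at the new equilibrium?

Initially, 13851 - 6P = P + 61, so 13790 = 7P and P = 1970, q = 2031.
Since sellers keep the price net of the tax, the effective supply curve becomes qs = P - 408.
New equilibrium: 13851 - 6P = P - 408 ⇒ 14259 = 7P ⇒ P = 2037, q = 1629.
New expenditure = 2037 × 1629 = 3318273.

3318273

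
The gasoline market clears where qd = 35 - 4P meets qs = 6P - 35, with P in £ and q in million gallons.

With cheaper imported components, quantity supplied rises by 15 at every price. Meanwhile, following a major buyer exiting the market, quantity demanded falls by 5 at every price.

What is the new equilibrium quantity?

10

Initially, 35 - 4P = 6P - 35, so 70 = 10P and P = 7, q = 7.
The new curves are qd = 30 - 4P (demand) and qs = 6P - 20 (supply).
Clearing the new market: 30 - 4P = 6P - 20, so P = 5 and q = 10.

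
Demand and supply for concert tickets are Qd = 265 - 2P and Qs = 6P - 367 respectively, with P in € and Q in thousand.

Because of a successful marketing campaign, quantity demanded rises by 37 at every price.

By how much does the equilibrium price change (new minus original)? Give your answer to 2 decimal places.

+4.63

Before the shock: 265 - 2P = 6P - 367 ⇒ 632 = 8P ⇒ P = 79, Q = 107.
With the change applied: demand Qd = 302 - 2P, supply Qs = 6P - 367.
Clearing the new market: 302 - 2P = 6P - 367, so P = 83.625 and Q = 134.75.
ΔP = 83.625 − 79 = +4.63.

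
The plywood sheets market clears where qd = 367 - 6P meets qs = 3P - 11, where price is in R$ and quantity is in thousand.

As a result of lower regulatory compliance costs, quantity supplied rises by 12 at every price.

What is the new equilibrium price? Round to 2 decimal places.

40.67

Initially, 367 - 6P = 3P - 11, so 378 = 9P and P = 42, q = 115.
The new curves are qd = 367 - 6P (demand) and qs = 3P + 1 (supply).
New equilibrium: 367 - 6P = 3P + 1 ⇒ 366 = 9P ⇒ P = 122/3 ≈ 40.6667, q = 123.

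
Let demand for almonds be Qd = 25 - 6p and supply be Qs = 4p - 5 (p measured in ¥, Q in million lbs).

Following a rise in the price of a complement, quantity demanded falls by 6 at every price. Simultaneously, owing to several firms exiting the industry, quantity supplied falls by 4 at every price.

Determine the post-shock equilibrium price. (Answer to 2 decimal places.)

Solve the original market: 25 - 6p = 4p - 5, hence p = 3 and Q = 7.
The shock moves the curves to Qd = 19 - 6p and Qs = 4p - 9.
New equilibrium: 19 - 6p = 4p - 9 ⇒ 28 = 10p ⇒ p = 2.8, Q = 2.2.

2.80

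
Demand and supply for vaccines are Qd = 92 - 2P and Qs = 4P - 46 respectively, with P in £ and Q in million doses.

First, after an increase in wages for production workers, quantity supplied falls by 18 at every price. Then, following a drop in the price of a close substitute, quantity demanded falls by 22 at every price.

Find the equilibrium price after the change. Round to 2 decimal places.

Before the shock: 92 - 2P = 4P - 46 ⇒ 138 = 6P ⇒ P = 23, Q = 46.
The new curves are Qd = 70 - 2P (demand) and Qs = 4P - 64 (supply).
Clearing the new market: 70 - 2P = 4P - 64, so P = 67/3 ≈ 22.3333 and Q = 76/3 ≈ 25.3333.

22.33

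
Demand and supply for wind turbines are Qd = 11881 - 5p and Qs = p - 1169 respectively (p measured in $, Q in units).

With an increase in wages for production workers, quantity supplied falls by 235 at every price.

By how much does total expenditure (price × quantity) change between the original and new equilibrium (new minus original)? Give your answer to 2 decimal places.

-394205.97

Before the shock: 11881 - 5p = p - 1169 ⇒ 13050 = 6p ⇒ p = 2175, Q = 1006.
With the change applied: demand Qd = 11881 - 5p, supply Qs = p - 1404.
Clearing the new market: 11881 - 5p = p - 1404, so p = 13285/6 ≈ 2214.1667 and Q = 4861/6 ≈ 810.1667.
Expenditure moves from 2175×1006 = 2188050 to 2214.1667×810.1667 = 1793844.0278; change = -394205.97.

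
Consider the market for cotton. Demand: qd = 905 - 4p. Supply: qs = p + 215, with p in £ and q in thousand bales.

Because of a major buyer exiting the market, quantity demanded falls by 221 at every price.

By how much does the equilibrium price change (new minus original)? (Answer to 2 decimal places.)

-44.20

Original equilibrium: 905 - 4p = p + 215 gives 690 = 5p, so p = 138 and q = 353.
The shock moves the curves to qd = 684 - 4p and qs = p + 215.
Clearing the new market: 684 - 4p = p + 215, so p = 93.8 and q = 308.8.
Δp = 93.8 − 138 = -44.20.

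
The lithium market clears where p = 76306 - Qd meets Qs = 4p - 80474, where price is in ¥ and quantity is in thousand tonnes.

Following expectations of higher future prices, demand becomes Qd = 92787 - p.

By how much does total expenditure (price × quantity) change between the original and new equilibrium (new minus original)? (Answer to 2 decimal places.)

+605046516.56

Original equilibrium: 76306 - p = 4p - 80474 gives 156780 = 5p, so p = 31356 and Q = 44950.
The shock moves the curves to Qd = 92787 - p and Qs = 4p - 80474.
Setting them equal: 92787 - p = 4p - 80474 → 173261 = 5p, so p = 34652.2 and Q = 58134.8.
Expenditure moves from 31356×44950 = 1409452200 to 34652.2×58134.8 = 2014498716.56; change = +605046516.56.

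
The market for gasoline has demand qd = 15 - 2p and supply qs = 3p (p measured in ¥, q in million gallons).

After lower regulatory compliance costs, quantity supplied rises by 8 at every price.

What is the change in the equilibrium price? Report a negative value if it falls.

-1.6

Original equilibrium: 15 - 2p = 3p gives 15 = 5p, so p = 3 and q = 9.
The shock moves the curves to qd = 15 - 2p and qs = 3p + 8.
Clearing the new market: 15 - 2p = 3p + 8, so p = 1.4 and q = 12.2.
Δp = 1.4 − 3 = -1.6.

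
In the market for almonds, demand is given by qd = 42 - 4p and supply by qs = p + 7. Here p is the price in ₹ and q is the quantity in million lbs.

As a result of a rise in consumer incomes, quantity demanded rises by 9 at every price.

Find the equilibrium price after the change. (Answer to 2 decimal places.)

Solve the original market: 42 - 4p = p + 7, hence p = 7 and q = 14.
The new curves are qd = 51 - 4p (demand) and qs = p + 7 (supply).
Setting them equal: 51 - 4p = p + 7 → 44 = 5p, so p = 8.8 and q = 15.8.

8.80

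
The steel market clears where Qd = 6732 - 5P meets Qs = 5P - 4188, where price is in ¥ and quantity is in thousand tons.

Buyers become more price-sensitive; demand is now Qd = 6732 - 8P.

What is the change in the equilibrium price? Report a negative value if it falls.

Original equilibrium: 6732 - 5P = 5P - 4188 gives 10920 = 10P, so P = 1092 and Q = 1272.
After the shift, demand is Qd = 6732 - 8P and supply is Qs = 5P - 4188.
Setting them equal: 6732 - 8P = 5P - 4188 → 10920 = 13P, so P = 840 and Q = 12.
ΔP = 840 − 1092 = -252.

-252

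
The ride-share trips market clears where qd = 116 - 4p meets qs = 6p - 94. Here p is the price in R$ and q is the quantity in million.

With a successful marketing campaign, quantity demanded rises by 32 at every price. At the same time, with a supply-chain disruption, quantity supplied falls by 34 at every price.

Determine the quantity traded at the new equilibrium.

37.6

Original equilibrium: 116 - 4p = 6p - 94 gives 210 = 10p, so p = 21 and q = 32.
The new curves are qd = 148 - 4p (demand) and qs = 6p - 128 (supply).
Clearing the new market: 148 - 4p = 6p - 128, so p = 27.6 and q = 37.6.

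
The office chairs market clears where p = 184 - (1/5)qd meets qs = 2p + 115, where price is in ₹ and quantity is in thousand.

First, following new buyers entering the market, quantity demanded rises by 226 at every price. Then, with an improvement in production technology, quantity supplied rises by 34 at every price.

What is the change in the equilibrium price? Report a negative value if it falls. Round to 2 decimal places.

+27.43

Original equilibrium: 920 - 5p = 2p + 115 gives 805 = 7p, so p = 115 and q = 345.
The shock moves the curves to qd = 1146 - 5p and qs = 2p + 149.
Clearing the new market: 1146 - 5p = 2p + 149, so p = 997/7 ≈ 142.4286 and q = 3037/7 ≈ 433.8571.
Δp = 142.4286 − 115 = +27.43.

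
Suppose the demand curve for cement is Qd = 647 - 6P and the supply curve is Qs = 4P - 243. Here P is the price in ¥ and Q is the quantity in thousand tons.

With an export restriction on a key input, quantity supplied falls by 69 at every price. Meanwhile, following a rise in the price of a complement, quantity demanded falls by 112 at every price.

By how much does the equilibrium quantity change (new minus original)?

-86.2

Initially, 647 - 6P = 4P - 243, so 890 = 10P and P = 89, Q = 113.
The shock moves the curves to Qd = 535 - 6P and Qs = 4P - 312.
Clearing the new market: 535 - 6P = 4P - 312, so P = 84.7 and Q = 26.8.
ΔQ = 26.8 − 113 = -86.2.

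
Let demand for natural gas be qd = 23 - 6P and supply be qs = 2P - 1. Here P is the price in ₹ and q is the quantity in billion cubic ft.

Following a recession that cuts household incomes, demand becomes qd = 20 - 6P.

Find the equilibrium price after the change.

Solve the original market: 23 - 6P = 2P - 1, hence P = 3 and q = 5.
The new curves are qd = 20 - 6P (demand) and qs = 2P - 1 (supply).
Clearing the new market: 20 - 6P = 2P - 1, so P = 2.625 and q = 4.25.

2.625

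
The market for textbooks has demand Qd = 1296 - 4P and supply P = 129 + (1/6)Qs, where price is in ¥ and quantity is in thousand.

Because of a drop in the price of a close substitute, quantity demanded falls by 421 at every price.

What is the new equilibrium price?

Initially, 1296 - 4P = 6P - 774, so 2070 = 10P and P = 207, Q = 468.
After the shift, demand is Qd = 875 - 4P and supply is Qs = 6P - 774.
Setting them equal: 875 - 4P = 6P - 774 → 1649 = 10P, so P = 164.9 and Q = 215.4.

164.9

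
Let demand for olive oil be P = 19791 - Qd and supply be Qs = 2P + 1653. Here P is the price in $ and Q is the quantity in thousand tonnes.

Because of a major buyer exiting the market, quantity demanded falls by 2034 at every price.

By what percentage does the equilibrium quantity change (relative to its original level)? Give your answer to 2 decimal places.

Original equilibrium: 19791 - P = 2P + 1653 gives 18138 = 3P, so P = 6046 and Q = 13745.
The new curves are Qd = 17757 - P (demand) and Qs = 2P + 1653 (supply).
Equate the new curves: 17757 - P = 2P + 1653, giving 16104 = 3P, P = 5368, Q = 12389.
%ΔQ = (12389 − 13745) / 13745 × 100 = -9.87%.

-9.87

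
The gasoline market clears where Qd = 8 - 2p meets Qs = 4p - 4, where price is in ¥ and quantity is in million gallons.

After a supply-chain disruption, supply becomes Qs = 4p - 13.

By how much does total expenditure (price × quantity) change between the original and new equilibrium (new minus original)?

-4.5

Solve the original market: 8 - 2p = 4p - 4, hence p = 2 and Q = 4.
The shock moves the curves to Qd = 8 - 2p and Qs = 4p - 13.
Setting them equal: 8 - 2p = 4p - 13 → 21 = 6p, so p = 3.5 and Q = 1.
Expenditure moves from 2×4 = 8 to 3.5×1 = 3.5; change = -4.5.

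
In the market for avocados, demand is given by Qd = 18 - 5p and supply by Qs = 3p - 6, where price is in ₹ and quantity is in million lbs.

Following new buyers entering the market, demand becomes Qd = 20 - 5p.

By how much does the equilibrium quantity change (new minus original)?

+0.75

Before the shock: 18 - 5p = 3p - 6 ⇒ 24 = 8p ⇒ p = 3, Q = 3.
The new curves are Qd = 20 - 5p (demand) and Qs = 3p - 6 (supply).
Equate the new curves: 20 - 5p = 3p - 6, giving 26 = 8p, p = 3.25, Q = 3.75.
ΔQ = 3.75 − 3 = +0.75.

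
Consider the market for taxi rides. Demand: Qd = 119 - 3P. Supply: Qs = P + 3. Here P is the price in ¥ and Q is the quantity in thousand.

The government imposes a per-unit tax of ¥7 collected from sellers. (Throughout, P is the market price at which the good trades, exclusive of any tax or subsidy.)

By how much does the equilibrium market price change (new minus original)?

Solve the original market: 119 - 3P = P + 3, hence P = 29 and Q = 32.
Since sellers keep the price net of the tax, the effective supply curve becomes Qs = P - 4.
Setting them equal: 119 - 3P = P - 4 → 123 = 4P, so P = 30.75 and Q = 26.75.
ΔP = 30.75 − 29 = +1.75.

+1.75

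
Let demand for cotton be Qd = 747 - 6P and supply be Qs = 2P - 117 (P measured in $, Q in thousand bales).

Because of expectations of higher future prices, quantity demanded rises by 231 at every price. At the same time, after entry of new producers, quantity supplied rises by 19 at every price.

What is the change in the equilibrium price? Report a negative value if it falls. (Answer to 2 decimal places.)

+26.50

Initially, 747 - 6P = 2P - 117, so 864 = 8P and P = 108, Q = 99.
The shock moves the curves to Qd = 978 - 6P and Qs = 2P - 98.
New equilibrium: 978 - 6P = 2P - 98 ⇒ 1076 = 8P ⇒ P = 134.5, Q = 171.
ΔP = 134.5 − 108 = +26.50.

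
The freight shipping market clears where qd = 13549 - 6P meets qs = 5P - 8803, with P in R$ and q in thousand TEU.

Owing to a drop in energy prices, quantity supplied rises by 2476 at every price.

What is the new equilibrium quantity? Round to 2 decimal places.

2707.55

Solve the original market: 13549 - 6P = 5P - 8803, hence P = 2032 and q = 1357.
The shock moves the curves to qd = 13549 - 6P and qs = 5P - 6327.
Setting them equal: 13549 - 6P = 5P - 6327 → 19876 = 11P, so P = 19876/11 ≈ 1806.9091 and q = 29783/11 ≈ 2707.5455.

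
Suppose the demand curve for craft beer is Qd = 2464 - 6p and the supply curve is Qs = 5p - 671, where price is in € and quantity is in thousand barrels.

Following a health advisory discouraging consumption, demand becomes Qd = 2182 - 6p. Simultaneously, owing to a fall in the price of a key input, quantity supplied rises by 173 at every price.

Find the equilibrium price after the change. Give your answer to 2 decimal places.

243.64

Before the shock: 2464 - 6p = 5p - 671 ⇒ 3135 = 11p ⇒ p = 285, Q = 754.
After the shift, demand is Qd = 2182 - 6p and supply is Qs = 5p - 498.
Setting them equal: 2182 - 6p = 5p - 498 → 2680 = 11p, so p = 2680/11 ≈ 243.6364 and Q = 7922/11 ≈ 720.1818.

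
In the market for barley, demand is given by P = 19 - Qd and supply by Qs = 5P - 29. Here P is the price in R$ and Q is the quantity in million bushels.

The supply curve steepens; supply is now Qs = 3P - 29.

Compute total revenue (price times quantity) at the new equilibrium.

Solve the original market: 19 - P = 5P - 29, hence P = 8 and Q = 11.
The shock moves the curves to Qd = 19 - P and Qs = 3P - 29.
Clearing the new market: 19 - P = 3P - 29, so P = 12 and Q = 7.
New expenditure = 12 × 7 = 84.

84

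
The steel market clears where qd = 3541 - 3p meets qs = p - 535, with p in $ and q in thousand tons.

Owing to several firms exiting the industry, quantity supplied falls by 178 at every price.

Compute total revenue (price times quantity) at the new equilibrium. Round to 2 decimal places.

372756.75

Before the shock: 3541 - 3p = p - 535 ⇒ 4076 = 4p ⇒ p = 1019, q = 484.
After the shift, demand is qd = 3541 - 3p and supply is qs = p - 713.
Setting them equal: 3541 - 3p = p - 713 → 4254 = 4p, so p = 1063.5 and q = 350.5.
New expenditure = 1063.5 × 350.5 = 372756.75.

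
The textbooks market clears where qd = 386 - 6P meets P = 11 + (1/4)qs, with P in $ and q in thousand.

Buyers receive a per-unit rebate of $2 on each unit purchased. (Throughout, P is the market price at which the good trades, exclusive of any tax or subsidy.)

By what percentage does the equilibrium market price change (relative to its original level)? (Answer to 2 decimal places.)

+2.79

Solve the original market: 386 - 6P = 4P - 44, hence P = 43 and q = 128.
Since buyers' out-of-pocket price is the market price minus the rebate, the effective demand curve becomes qd = 398 - 6P.
Setting them equal: 398 - 6P = 4P - 44 → 442 = 10P, so P = 44.2 and q = 132.8.
%ΔP = (44.2 − 43) / 43 × 100 = +2.79%.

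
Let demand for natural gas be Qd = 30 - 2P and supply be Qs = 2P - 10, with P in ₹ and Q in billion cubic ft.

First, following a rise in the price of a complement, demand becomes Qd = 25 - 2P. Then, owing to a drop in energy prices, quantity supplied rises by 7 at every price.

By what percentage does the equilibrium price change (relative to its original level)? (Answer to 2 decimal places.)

-30.00

Before the shock: 30 - 2P = 2P - 10 ⇒ 40 = 4P ⇒ P = 10, Q = 10.
The shock moves the curves to Qd = 25 - 2P and Qs = 2P - 3.
New equilibrium: 25 - 2P = 2P - 3 ⇒ 28 = 4P ⇒ P = 7, Q = 11.
%ΔP = (7 − 10) / 10 × 100 = -30.00%.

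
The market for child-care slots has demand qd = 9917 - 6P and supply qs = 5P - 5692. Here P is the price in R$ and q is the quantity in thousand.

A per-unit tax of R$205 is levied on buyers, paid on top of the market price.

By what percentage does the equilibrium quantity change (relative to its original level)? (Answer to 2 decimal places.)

-39.85

Initially, 9917 - 6P = 5P - 5692, so 15609 = 11P and P = 1419, q = 1403.
Since buyers pay the price plus the tax, the effective demand curve becomes qd = 8687 - 6P.
Clearing the new market: 8687 - 6P = 5P - 5692, so P = 14379/11 ≈ 1307.1818 and q = 9283/11 ≈ 843.9091.
%Δq = (843.9091 − 1403) / 1403 × 100 = -39.85%.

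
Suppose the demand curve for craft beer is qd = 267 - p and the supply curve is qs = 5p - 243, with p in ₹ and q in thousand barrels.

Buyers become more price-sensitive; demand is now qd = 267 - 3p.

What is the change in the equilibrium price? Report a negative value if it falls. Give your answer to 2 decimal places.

-21.25

Initially, 267 - p = 5p - 243, so 510 = 6p and p = 85, q = 182.
After the shift, demand is qd = 267 - 3p and supply is qs = 5p - 243.
Setting them equal: 267 - 3p = 5p - 243 → 510 = 8p, so p = 63.75 and q = 75.75.
Δp = 63.75 − 85 = -21.25.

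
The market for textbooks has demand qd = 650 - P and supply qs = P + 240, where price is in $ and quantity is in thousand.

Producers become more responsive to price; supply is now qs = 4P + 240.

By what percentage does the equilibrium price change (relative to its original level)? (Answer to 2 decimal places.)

-60.00

Before the shock: 650 - P = P + 240 ⇒ 410 = 2P ⇒ P = 205, q = 445.
The new curves are qd = 650 - P (demand) and qs = 4P + 240 (supply).
New equilibrium: 650 - P = 4P + 240 ⇒ 410 = 5P ⇒ P = 82, q = 568.
%ΔP = (82 − 205) / 205 × 100 = -60.00%.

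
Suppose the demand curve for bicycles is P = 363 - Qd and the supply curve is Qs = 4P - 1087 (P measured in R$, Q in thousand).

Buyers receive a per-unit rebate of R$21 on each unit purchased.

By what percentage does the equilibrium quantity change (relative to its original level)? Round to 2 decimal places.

Before the shock: 363 - P = 4P - 1087 ⇒ 1450 = 5P ⇒ P = 290, Q = 73.
Since buyers' out-of-pocket price is the market price minus the rebate, the effective demand curve becomes Qd = 384 - P.
Clearing the new market: 384 - P = 4P - 1087, so P = 294.2 and Q = 89.8.
%ΔQ = (89.8 − 73) / 73 × 100 = +23.01%.

+23.01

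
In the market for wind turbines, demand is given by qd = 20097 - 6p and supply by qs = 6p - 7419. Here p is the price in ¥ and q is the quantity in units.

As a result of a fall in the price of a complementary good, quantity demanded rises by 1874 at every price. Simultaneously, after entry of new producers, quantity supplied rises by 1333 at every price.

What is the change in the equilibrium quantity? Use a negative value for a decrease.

Before the shock: 20097 - 6p = 6p - 7419 ⇒ 27516 = 12p ⇒ p = 2293, q = 6339.
The shock moves the curves to qd = 21971 - 6p and qs = 6p - 6086.
Equate the new curves: 21971 - 6p = 6p - 6086, giving 28057 = 12p, p = 28057/12 ≈ 2338.0833, q = 7942.5.
Δq = 7942.5 − 6339 = +1603.5.

+1603.5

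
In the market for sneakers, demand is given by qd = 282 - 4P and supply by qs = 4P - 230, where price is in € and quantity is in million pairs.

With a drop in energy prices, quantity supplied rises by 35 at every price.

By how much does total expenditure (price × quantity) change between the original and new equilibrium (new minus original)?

Before the shock: 282 - 4P = 4P - 230 ⇒ 512 = 8P ⇒ P = 64, q = 26.
The shock moves the curves to qd = 282 - 4P and qs = 4P - 195.
Setting them equal: 282 - 4P = 4P - 195 → 477 = 8P, so P = 59.625 and q = 43.5.
Expenditure moves from 64×26 = 1664 to 59.625×43.5 = 2593.6875; change = +929.6875.

+929.6875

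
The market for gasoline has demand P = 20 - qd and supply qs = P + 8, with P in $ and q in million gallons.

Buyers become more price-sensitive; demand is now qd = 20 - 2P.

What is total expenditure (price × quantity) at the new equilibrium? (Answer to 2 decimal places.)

48.00

Before the shock: 20 - P = P + 8 ⇒ 12 = 2P ⇒ P = 6, q = 14.
With the change applied: demand qd = 20 - 2P, supply qs = P + 8.
Equate the new curves: 20 - 2P = P + 8, giving 12 = 3P, P = 4, q = 12.
New expenditure = 4 × 12 = 48.00.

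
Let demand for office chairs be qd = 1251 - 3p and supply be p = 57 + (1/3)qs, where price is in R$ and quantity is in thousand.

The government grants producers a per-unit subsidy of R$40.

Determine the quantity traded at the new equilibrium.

Initially, 1251 - 3p = 3p - 171, so 1422 = 6p and p = 237, q = 540.
Since sellers receive the price plus the subsidy, the effective supply curve becomes qs = 3p - 51.
New equilibrium: 1251 - 3p = 3p - 51 ⇒ 1302 = 6p ⇒ p = 217, q = 600.

600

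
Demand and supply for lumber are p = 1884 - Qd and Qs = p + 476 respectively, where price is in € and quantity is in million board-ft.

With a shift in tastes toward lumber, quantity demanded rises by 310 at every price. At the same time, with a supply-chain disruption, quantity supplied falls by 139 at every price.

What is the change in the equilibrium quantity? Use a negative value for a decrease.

+85.5

Original equilibrium: 1884 - p = p + 476 gives 1408 = 2p, so p = 704 and Q = 1180.
The new curves are Qd = 2194 - p (demand) and Qs = p + 337 (supply).
Clearing the new market: 2194 - p = p + 337, so p = 928.5 and Q = 1265.5.
ΔQ = 1265.5 − 1180 = +85.5.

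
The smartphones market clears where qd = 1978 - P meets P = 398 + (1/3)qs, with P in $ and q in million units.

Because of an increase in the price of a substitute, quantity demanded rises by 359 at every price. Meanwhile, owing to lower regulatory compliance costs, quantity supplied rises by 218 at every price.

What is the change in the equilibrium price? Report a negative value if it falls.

Solve the original market: 1978 - P = 3P - 1194, hence P = 793 and q = 1185.
With the change applied: demand qd = 2337 - P, supply qs = 3P - 976.
Setting them equal: 2337 - P = 3P - 976 → 3313 = 4P, so P = 828.25 and q = 1508.75.
ΔP = 828.25 − 793 = +35.25.

+35.25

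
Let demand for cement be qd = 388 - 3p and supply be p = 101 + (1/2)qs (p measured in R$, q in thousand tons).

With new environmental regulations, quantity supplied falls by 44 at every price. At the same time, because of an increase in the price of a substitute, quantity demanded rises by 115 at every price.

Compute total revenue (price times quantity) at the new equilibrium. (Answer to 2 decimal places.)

Initially, 388 - 3p = 2p - 202, so 590 = 5p and p = 118, q = 34.
The new curves are qd = 503 - 3p (demand) and qs = 2p - 246 (supply).
Clearing the new market: 503 - 3p = 2p - 246, so p = 149.8 and q = 53.6.
New expenditure = 149.8 × 53.6 = 8029.28.

8029.28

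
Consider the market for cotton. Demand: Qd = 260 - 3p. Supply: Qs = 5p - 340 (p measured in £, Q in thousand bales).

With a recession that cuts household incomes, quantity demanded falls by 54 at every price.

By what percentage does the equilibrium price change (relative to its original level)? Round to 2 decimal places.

Before the shock: 260 - 3p = 5p - 340 ⇒ 600 = 8p ⇒ p = 75, Q = 35.
With the change applied: demand Qd = 206 - 3p, supply Qs = 5p - 340.
Clearing the new market: 206 - 3p = 5p - 340, so p = 68.25 and Q = 1.25.
%Δp = (68.25 − 75) / 75 × 100 = -9.00%.

-9.00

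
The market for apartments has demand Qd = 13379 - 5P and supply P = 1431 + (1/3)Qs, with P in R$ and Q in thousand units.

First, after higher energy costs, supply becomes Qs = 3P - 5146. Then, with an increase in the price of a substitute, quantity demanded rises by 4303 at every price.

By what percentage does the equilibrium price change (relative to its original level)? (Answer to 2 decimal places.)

+29.18

Original equilibrium: 13379 - 5P = 3P - 4293 gives 17672 = 8P, so P = 2209 and Q = 2334.
After the shift, demand is Qd = 17682 - 5P and supply is Qs = 3P - 5146.
Setting them equal: 17682 - 5P = 3P - 5146 → 22828 = 8P, so P = 2853.5 and Q = 3414.5.
%ΔP = (2853.5 − 2209) / 2209 × 100 = +29.18%.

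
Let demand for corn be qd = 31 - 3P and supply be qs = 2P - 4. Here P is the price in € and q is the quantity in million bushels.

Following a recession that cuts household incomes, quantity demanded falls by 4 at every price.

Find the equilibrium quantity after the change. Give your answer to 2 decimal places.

Initially, 31 - 3P = 2P - 4, so 35 = 5P and P = 7, q = 10.
With the change applied: demand qd = 27 - 3P, supply qs = 2P - 4.
Equate the new curves: 27 - 3P = 2P - 4, giving 31 = 5P, P = 6.2, q = 8.4.

8.40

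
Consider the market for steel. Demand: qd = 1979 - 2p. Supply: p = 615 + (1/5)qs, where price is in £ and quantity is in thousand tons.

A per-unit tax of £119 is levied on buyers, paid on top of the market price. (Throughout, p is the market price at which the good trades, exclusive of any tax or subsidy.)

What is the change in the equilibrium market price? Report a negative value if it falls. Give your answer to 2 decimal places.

Solve the original market: 1979 - 2p = 5p - 3075, hence p = 722 and q = 535.
Since buyers pay the price plus the tax, the effective demand curve becomes qd = 1741 - 2p.
Equate the new curves: 1741 - 2p = 5p - 3075, giving 4816 = 7p, p = 688, q = 365.
Δp = 688 − 722 = -34.00.

-34.00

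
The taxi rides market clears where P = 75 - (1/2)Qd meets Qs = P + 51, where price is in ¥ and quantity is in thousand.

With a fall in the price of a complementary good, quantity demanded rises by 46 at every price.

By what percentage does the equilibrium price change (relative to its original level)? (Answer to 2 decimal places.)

+46.46

Before the shock: 150 - 2P = P + 51 ⇒ 99 = 3P ⇒ P = 33, Q = 84.
With the change applied: demand Qd = 196 - 2P, supply Qs = P + 51.
Setting them equal: 196 - 2P = P + 51 → 145 = 3P, so P = 145/3 ≈ 48.3333 and Q = 298/3 ≈ 99.3333.
%ΔP = (48.3333 − 33) / 33 × 100 = +46.46%.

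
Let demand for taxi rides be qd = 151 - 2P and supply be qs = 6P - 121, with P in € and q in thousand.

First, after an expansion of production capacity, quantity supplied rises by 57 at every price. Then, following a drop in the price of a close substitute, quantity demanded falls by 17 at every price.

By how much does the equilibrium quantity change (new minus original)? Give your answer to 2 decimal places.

Initially, 151 - 2P = 6P - 121, so 272 = 8P and P = 34, q = 83.
After the shift, demand is qd = 134 - 2P and supply is qs = 6P - 64.
Equate the new curves: 134 - 2P = 6P - 64, giving 198 = 8P, P = 24.75, q = 84.5.
Δq = 84.5 − 83 = +1.50.

+1.50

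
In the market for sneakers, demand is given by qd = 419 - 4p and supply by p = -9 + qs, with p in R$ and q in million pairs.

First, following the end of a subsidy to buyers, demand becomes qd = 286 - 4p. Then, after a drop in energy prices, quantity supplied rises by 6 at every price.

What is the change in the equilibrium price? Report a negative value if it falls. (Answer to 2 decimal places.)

Solve the original market: 419 - 4p = p + 9, hence p = 82 and q = 91.
After the shift, demand is qd = 286 - 4p and supply is qs = p + 15.
Equate the new curves: 286 - 4p = p + 15, giving 271 = 5p, p = 54.2, q = 69.2.
Δp = 54.2 − 82 = -27.80.

-27.80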